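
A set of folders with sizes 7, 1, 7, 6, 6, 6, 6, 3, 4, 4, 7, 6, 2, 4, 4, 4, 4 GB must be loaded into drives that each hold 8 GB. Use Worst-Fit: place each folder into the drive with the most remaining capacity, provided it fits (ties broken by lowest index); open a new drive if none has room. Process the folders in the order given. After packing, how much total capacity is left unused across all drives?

Put 7 GB in drive 1; 1 GB remain.
Put 1 GB in drive 1; 0 GB remain.
Put 7 GB in drive 2; 1 GB remain.
Put 6 GB in drive 3; 2 GB remain.
Put 6 GB in drive 4; 2 GB remain.
Put 6 GB in drive 5; 2 GB remain.
Put 6 GB in drive 6; 2 GB remain.
Put 3 GB in drive 7; 5 GB remain.
Put 4 GB in drive 7; 1 GB remain.
Put 4 GB in drive 8; 4 GB remain.
Put 7 GB in drive 9; 1 GB remain.
Put 6 GB in drive 10; 2 GB remain.
Put 2 GB in drive 8; 2 GB remain.
Put 4 GB in drive 11; 4 GB remain.
Put 4 GB in drive 11; 0 GB remain.
Put 4 GB in drive 12; 4 GB remain.
Put 4 GB in drive 12; 0 GB remain.
12 drives × 8 GB = 96 GB; used 81 GB; unused 15 GB.

15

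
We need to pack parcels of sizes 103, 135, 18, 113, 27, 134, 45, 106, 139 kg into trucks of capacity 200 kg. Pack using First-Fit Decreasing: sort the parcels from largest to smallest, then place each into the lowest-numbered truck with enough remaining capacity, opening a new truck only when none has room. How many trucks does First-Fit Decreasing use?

Sorted descending: 139, 135, 134, 113, 106, 103, 45, 27, 18.
139 kg → truck 1 (remaining 61 kg)
135 kg → truck 2 (remaining 65 kg)
134 kg → truck 3 (remaining 66 kg)
113 kg → truck 4 (remaining 87 kg)
106 kg → truck 5 (remaining 94 kg)
103 kg → truck 6 (remaining 97 kg)
45 kg → truck 1 (remaining 16 kg)
27 kg → truck 2 (remaining 38 kg)
18 kg → truck 2 (remaining 20 kg)
Final trucks: [139,45] [135,27,18] [134] [113] [106] [103].

6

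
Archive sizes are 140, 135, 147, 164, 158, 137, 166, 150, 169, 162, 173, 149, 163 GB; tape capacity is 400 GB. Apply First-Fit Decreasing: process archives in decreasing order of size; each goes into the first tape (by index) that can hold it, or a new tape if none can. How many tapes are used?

7 tapes

Sorted descending: 173, 169, 166, 164, 163, 162, 158, 150, 149, 147, 140, 137, 135.
Put 173 GB in tape 1; 227 GB remain.
Put 169 GB in tape 1; 58 GB remain.
Put 166 GB in tape 2; 234 GB remain.
Put 164 GB in tape 2; 70 GB remain.
Put 163 GB in tape 3; 237 GB remain.
Put 162 GB in tape 3; 75 GB remain.
Put 158 GB in tape 4; 242 GB remain.
Put 150 GB in tape 4; 92 GB remain.
Put 149 GB in tape 5; 251 GB remain.
Put 147 GB in tape 5; 104 GB remain.
Put 140 GB in tape 6; 260 GB remain.
Put 137 GB in tape 6; 123 GB remain.
Put 135 GB in tape 7; 265 GB remain.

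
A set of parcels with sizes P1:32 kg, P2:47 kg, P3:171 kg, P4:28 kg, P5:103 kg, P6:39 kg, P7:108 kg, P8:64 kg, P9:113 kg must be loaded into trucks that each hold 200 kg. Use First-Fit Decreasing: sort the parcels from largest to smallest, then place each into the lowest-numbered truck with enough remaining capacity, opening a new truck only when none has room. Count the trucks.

4

Sorted descending: 171, 113, 108, 103, 64, 47, 39, 32, 28.
171 kg → truck 1 (remaining 29 kg)
113 kg → truck 2 (remaining 87 kg)
108 kg → truck 3 (remaining 92 kg)
103 kg → truck 4 (remaining 97 kg)
64 kg → truck 2 (remaining 23 kg)
47 kg → truck 3 (remaining 45 kg)
39 kg → truck 3 (remaining 6 kg)
32 kg → truck 4 (remaining 65 kg)
28 kg → truck 1 (remaining 1 kg)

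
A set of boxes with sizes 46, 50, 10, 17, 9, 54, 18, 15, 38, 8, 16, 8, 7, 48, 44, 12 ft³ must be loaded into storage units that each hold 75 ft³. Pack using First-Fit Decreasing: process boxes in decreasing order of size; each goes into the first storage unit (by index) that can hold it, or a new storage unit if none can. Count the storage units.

6

Sorted descending: 54, 50, 48, 46, 44, 38, 18, 17, 16, 15, 12, 10, 9, 8, 8, 7.
Put 54 ft³ in storage unit 1; 21 ft³ remain.
Put 50 ft³ in storage unit 2; 25 ft³ remain.
Put 48 ft³ in storage unit 3; 27 ft³ remain.
Put 46 ft³ in storage unit 4; 29 ft³ remain.
Put 44 ft³ in storage unit 5; 31 ft³ remain.
Put 38 ft³ in storage unit 6; 37 ft³ remain.
Put 18 ft³ in storage unit 1; 3 ft³ remain.
Put 17 ft³ in storage unit 2; 8 ft³ remain.
Put 16 ft³ in storage unit 3; 11 ft³ remain.
Put 15 ft³ in storage unit 4; 14 ft³ remain.
Put 12 ft³ in storage unit 4; 2 ft³ remain.
Put 10 ft³ in storage unit 3; 1 ft³ remain.
Put 9 ft³ in storage unit 5; 22 ft³ remain.
Put 8 ft³ in storage unit 2; 0 ft³ remain.
Put 8 ft³ in storage unit 5; 14 ft³ remain.
Put 7 ft³ in storage unit 5; 7 ft³ remain.
Final storage units: [54,18] [50,17,8] [48,16,10] [46,15,12] [44,9,8,7] [38].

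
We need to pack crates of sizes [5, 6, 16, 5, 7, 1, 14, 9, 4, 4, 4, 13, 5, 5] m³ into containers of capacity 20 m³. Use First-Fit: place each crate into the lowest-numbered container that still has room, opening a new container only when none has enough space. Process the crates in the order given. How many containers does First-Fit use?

6

Put 5 m³ in container 1; 15 m³ remain.
Put 6 m³ in container 1; 9 m³ remain.
Put 16 m³ in container 2; 4 m³ remain.
Put 5 m³ in container 1; 4 m³ remain.
Put 7 m³ in container 3; 13 m³ remain.
Put 1 m³ in container 1; 3 m³ remain.
Put 14 m³ in container 4; 6 m³ remain.
Put 9 m³ in container 3; 4 m³ remain.
Put 4 m³ in container 2; 0 m³ remain.
Put 4 m³ in container 3; 0 m³ remain.
Put 4 m³ in container 4; 2 m³ remain.
Put 13 m³ in container 5; 7 m³ remain.
Put 5 m³ in container 5; 2 m³ remain.
Put 5 m³ in container 6; 15 m³ remain.
Final containers: [5,6,5,1] [16,4] [7,9,4] [14,4] [13,5] [5].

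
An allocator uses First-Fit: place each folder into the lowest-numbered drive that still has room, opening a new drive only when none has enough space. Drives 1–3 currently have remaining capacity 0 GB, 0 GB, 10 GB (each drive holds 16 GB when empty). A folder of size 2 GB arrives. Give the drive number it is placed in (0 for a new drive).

3

Drives with room: drive 3 (10 GB).
The first with room is drive 3.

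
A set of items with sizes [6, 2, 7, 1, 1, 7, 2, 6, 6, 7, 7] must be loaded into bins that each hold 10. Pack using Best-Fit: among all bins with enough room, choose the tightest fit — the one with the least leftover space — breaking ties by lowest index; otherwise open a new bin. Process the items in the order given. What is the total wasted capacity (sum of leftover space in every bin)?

18

bin 1: place 6, 4 left
bin 1: place 2, 2 left
bin 2: place 7, 3 left
bin 1: place 1, 1 left
bin 1: place 1, 0 left
bin 3: place 7, 3 left
bin 2: place 2, 1 left
bin 4: place 6, 4 left
bin 5: place 6, 4 left
bin 6: place 7, 3 left
bin 7: place 7, 3 left
7 bins × 10 = 70; used 52; unused 18.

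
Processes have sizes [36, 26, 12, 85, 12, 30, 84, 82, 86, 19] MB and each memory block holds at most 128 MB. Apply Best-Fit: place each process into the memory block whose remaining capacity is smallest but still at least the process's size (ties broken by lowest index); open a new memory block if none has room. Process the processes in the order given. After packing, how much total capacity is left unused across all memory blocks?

168

Put 36 MB in memory block 1; 92 MB remain.
Put 26 MB in memory block 1; 66 MB remain.
Put 12 MB in memory block 1; 54 MB remain.
Put 85 MB in memory block 2; 43 MB remain.
Put 12 MB in memory block 2; 31 MB remain.
Put 30 MB in memory block 2; 1 MB remain.
Put 84 MB in memory block 3; 44 MB remain.
Put 82 MB in memory block 4; 46 MB remain.
Put 86 MB in memory block 5; 42 MB remain.
Put 19 MB in memory block 5; 23 MB remain.
5 memory blocks × 128 MB = 640 MB; used 472 MB; unused 168 MB.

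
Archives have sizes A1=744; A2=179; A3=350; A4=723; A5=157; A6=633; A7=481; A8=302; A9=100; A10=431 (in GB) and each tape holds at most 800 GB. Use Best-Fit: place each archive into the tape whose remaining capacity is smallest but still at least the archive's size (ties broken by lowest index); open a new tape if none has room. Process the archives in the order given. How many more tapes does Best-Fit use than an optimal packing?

0

Best-Fit: [744] [179,350,157,100] [723] [633] [481,302] [431] → 6 tapes.
Total size 4100 GB; any packing needs at least ⌈4100/800⌉ = 6 tapes.
So 6 is already optimal.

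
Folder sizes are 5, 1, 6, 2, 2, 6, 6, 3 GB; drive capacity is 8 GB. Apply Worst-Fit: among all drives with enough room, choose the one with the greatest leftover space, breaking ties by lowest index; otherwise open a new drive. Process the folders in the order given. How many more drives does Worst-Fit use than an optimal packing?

Worst-Fit: [5,1,2] [6,2] [6] [6] [3] → 5 drives.
Total size 31 GB; any packing needs at least ⌈31/8⌉ = 4 drives.
An optimal packing achieves that bound: [6,2] [6,2] [6,1] [5,3] → 4 drives.
Excess: 5 − 4 = 1.

1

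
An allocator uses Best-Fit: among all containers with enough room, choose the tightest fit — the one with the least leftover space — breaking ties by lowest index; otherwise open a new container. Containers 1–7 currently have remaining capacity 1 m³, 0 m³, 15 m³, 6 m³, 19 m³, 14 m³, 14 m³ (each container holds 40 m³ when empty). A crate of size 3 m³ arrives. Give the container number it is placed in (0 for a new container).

4

Containers with room: container 3 (15 m³), container 4 (6 m³), container 5 (19 m³), container 6 (14 m³), container 7 (14 m³).
Tightest fit is container 4 with 6 m³ free.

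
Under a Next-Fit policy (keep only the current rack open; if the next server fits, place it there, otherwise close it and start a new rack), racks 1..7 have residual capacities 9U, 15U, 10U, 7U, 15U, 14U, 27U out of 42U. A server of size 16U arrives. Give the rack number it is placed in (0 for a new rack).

Next-Fit only looks at rack 7, which has 27U free.
16U fits there.

7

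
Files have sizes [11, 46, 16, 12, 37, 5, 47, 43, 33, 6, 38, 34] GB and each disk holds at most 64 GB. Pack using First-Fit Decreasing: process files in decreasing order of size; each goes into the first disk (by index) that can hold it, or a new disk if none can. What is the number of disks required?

Sorted descending: 47, 46, 43, 38, 37, 34, 33, 16, 12, 11, 6, 5.
47 GB → disk 1 (remaining 17 GB)
46 GB → disk 2 (remaining 18 GB)
43 GB → disk 3 (remaining 21 GB)
38 GB → disk 4 (remaining 26 GB)
37 GB → disk 5 (remaining 27 GB)
34 GB → disk 6 (remaining 30 GB)
33 GB → disk 7 (remaining 31 GB)
16 GB → disk 1 (remaining 1 GB)
12 GB → disk 2 (remaining 6 GB)
11 GB → disk 3 (remaining 10 GB)
6 GB → disk 2 (remaining 0 GB)
5 GB → disk 3 (remaining 5 GB)
Final disks: [47,16] [46,12,6] [43,11,5] [38] [37] [34] [33].

7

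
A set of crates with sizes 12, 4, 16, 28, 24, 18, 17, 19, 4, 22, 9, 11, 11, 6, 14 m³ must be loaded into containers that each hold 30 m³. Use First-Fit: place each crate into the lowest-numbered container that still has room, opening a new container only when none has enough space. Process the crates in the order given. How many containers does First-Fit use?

12 m³ → container 1 (remaining 18 m³)
4 m³ → container 1 (remaining 14 m³)
16 m³ → container 2 (remaining 14 m³)
28 m³ → container 3 (remaining 2 m³)
24 m³ → container 4 (remaining 6 m³)
18 m³ → container 5 (remaining 12 m³)
17 m³ → container 6 (remaining 13 m³)
19 m³ → container 7 (remaining 11 m³)
4 m³ → container 1 (remaining 10 m³)
22 m³ → container 8 (remaining 8 m³)
9 m³ → container 1 (remaining 1 m³)
11 m³ → container 2 (remaining 3 m³)
11 m³ → container 5 (remaining 1 m³)
6 m³ → container 4 (remaining 0 m³)
14 m³ → container 9 (remaining 16 m³)

9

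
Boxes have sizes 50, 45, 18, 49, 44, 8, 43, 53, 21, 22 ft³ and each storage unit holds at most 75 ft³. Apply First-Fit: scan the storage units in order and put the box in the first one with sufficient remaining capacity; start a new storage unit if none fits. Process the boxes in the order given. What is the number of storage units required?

storage unit 1: place 50 ft³, 25 ft³ left
storage unit 2: place 45 ft³, 30 ft³ left
storage unit 1: place 18 ft³, 7 ft³ left
storage unit 3: place 49 ft³, 26 ft³ left
storage unit 4: place 44 ft³, 31 ft³ left
storage unit 2: place 8 ft³, 22 ft³ left
storage unit 5: place 43 ft³, 32 ft³ left
storage unit 6: place 53 ft³, 22 ft³ left
storage unit 2: place 21 ft³, 1 ft³ left
storage unit 3: place 22 ft³, 4 ft³ left

6 storage units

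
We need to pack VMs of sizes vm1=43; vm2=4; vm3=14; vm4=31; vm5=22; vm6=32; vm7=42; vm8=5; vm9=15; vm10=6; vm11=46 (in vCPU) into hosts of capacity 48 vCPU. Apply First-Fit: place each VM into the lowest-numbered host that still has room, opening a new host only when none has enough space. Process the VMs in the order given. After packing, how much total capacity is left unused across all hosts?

28

Put vm1 (43 vCPU) in host 1; 5 vCPU remain.
Put vm2 (4 vCPU) in host 1; 1 vCPU remain.
Put vm3 (14 vCPU) in host 2; 34 vCPU remain.
Put vm4 (31 vCPU) in host 2; 3 vCPU remain.
Put vm5 (22 vCPU) in host 3; 26 vCPU remain.
Put vm6 (32 vCPU) in host 4; 16 vCPU remain.
Put vm7 (42 vCPU) in host 5; 6 vCPU remain.
Put vm8 (5 vCPU) in host 3; 21 vCPU remain.
Put vm9 (15 vCPU) in host 3; 6 vCPU remain.
Put vm10 (6 vCPU) in host 3; 0 vCPU remain.
Put vm11 (46 vCPU) in host 6; 2 vCPU remain.
6 hosts × 48 vCPU = 288 vCPU; used 260 vCPU; unused 28 vCPU.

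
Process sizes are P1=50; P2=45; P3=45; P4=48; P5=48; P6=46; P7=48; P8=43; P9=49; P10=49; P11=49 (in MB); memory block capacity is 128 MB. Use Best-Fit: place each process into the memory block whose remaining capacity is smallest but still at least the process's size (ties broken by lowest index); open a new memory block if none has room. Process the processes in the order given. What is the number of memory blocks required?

6

Put P1 (50 MB) in memory block 1; 78 MB remain.
Put P2 (45 MB) in memory block 1; 33 MB remain.
Put P3 (45 MB) in memory block 2; 83 MB remain.
Put P4 (48 MB) in memory block 2; 35 MB remain.
Put P5 (48 MB) in memory block 3; 80 MB remain.
Put P6 (46 MB) in memory block 3; 34 MB remain.
Put P7 (48 MB) in memory block 4; 80 MB remain.
Put P8 (43 MB) in memory block 4; 37 MB remain.
Put P9 (49 MB) in memory block 5; 79 MB remain.
Put P10 (49 MB) in memory block 5; 30 MB remain.
Put P11 (49 MB) in memory block 6; 79 MB remain.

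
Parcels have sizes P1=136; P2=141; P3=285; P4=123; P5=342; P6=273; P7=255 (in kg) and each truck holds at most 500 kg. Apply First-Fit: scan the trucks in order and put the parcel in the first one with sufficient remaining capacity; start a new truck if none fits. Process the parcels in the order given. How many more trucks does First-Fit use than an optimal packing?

First-Fit: [136,141,123] [285] [342] [273] [255] → 5 trucks.
Total size 1555 kg; any packing needs at least ⌈1555/500⌉ = 4 trucks.
An optimal packing achieves that bound: [342,141] [285,136] [273,123] [255] → 4 trucks.
Excess: 5 − 4 = 1.

1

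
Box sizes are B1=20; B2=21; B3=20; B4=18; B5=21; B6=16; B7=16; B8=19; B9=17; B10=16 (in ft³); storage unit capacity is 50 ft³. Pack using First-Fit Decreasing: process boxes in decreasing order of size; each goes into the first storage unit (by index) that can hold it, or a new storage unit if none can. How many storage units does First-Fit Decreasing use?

Sorted descending: 21, 21, 20, 20, 19, 18, 17, 16, 16, 16.
Put 21 ft³ in storage unit 1; 29 ft³ remain.
Put 21 ft³ in storage unit 1; 8 ft³ remain.
Put 20 ft³ in storage unit 2; 30 ft³ remain.
Put 20 ft³ in storage unit 2; 10 ft³ remain.
Put 19 ft³ in storage unit 3; 31 ft³ remain.
Put 18 ft³ in storage unit 3; 13 ft³ remain.
Put 17 ft³ in storage unit 4; 33 ft³ remain.
Put 16 ft³ in storage unit 4; 17 ft³ remain.
Put 16 ft³ in storage unit 4; 1 ft³ remain.
Put 16 ft³ in storage unit 5; 34 ft³ remain.

5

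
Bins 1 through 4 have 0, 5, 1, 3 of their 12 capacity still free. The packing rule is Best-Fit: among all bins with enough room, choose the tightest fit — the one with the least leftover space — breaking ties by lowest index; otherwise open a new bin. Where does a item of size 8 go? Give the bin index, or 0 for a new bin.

0

No bin has ≥ 8 free, so a new bin is opened.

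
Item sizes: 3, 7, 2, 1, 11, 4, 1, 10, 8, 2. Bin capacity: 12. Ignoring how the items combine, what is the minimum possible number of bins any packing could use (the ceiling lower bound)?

Total size = 3 + 7 + 2 + 1 + 11 + 4 + 1 + 10 + 8 + 2 = 49.
⌈49 / 12⌉ = 5.

5 bins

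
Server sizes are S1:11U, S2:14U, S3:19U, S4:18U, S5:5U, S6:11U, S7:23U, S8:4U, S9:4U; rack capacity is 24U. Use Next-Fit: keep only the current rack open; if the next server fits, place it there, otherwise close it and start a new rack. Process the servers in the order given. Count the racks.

S1 (11U) → rack 1 (remaining 13U)
S2 (14U) → rack 2 (remaining 10U)
S3 (19U) → rack 3 (remaining 5U)
S4 (18U) → rack 4 (remaining 6U)
S5 (5U) → rack 4 (remaining 1U)
S6 (11U) → rack 5 (remaining 13U)
S7 (23U) → rack 6 (remaining 1U)
S8 (4U) → rack 7 (remaining 20U)
S9 (4U) → rack 7 (remaining 16U)
Final racks: [11] [14] [19] [18,5] [11] [23] [4,4].

7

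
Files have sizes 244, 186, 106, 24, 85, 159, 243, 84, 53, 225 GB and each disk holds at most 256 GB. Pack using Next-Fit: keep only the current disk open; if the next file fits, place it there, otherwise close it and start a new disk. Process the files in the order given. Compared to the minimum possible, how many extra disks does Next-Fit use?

1

Next-Fit: [244] [186] [106,24,85] [159] [243] [84,53] [225] → 7 disks.
Total size 1409 GB; any packing needs at least ⌈1409/256⌉ = 6 disks.
An optimal packing achieves that bound: [244] [243] [225,24] [186,53] [159,85] [106,84] → 6 disks.
Excess: 7 − 6 = 1.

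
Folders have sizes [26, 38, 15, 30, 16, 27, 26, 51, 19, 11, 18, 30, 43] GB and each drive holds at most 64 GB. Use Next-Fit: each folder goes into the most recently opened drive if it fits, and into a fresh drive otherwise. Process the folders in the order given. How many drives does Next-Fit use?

Put 26 GB in drive 1; 38 GB remain.
Put 38 GB in drive 1; 0 GB remain.
Put 15 GB in drive 2; 49 GB remain.
Put 30 GB in drive 2; 19 GB remain.
Put 16 GB in drive 2; 3 GB remain.
Put 27 GB in drive 3; 37 GB remain.
Put 26 GB in drive 3; 11 GB remain.
Put 51 GB in drive 4; 13 GB remain.
Put 19 GB in drive 5; 45 GB remain.
Put 11 GB in drive 5; 34 GB remain.
Put 18 GB in drive 5; 16 GB remain.
Put 30 GB in drive 6; 34 GB remain.
Put 43 GB in drive 7; 21 GB remain.
Final drives: [26,38] [15,30,16] [27,26] [51] [19,11,18] [30] [43].

7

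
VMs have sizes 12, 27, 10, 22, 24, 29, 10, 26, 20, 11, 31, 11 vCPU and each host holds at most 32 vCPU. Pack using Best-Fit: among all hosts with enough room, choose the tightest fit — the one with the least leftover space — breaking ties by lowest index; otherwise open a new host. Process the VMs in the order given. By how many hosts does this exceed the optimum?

1

Best-Fit: [12,10,10] [27] [22] [24] [29] [26] [20,11] [31] [11] → 9 hosts.
Total size 233 vCPU; any packing needs at least ⌈233/32⌉ = 8 hosts.
An optimal packing achieves that bound: [31] [29] [27] [26] [24] [22,10] [20,12] [11,11,10] → 8 hosts.
Excess: 9 − 8 = 1.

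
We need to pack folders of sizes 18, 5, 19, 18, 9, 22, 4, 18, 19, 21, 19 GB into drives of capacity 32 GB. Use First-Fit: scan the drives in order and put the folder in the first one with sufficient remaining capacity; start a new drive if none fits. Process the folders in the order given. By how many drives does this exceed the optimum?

First-Fit: [18,5,9] [19,4] [18] [22] [18] [19] [21] [19] → 8 drives.
8 folders exceed 16 GB (half the capacity), and no two of those can share a drive, so at least 8 drives are needed.
So 8 is already optimal.

0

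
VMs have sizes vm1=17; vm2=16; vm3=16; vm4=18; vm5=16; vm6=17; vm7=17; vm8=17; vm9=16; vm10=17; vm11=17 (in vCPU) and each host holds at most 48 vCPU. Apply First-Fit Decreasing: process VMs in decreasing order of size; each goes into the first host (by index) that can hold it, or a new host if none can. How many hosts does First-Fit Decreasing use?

5

Sorted descending: 18, 17, 17, 17, 17, 17, 17, 16, 16, 16, 16.
host 1: place 18 vCPU, 30 vCPU left
host 1: place 17 vCPU, 13 vCPU left
host 2: place 17 vCPU, 31 vCPU left
host 2: place 17 vCPU, 14 vCPU left
host 3: place 17 vCPU, 31 vCPU left
host 3: place 17 vCPU, 14 vCPU left
host 4: place 17 vCPU, 31 vCPU left
host 4: place 16 vCPU, 15 vCPU left
host 5: place 16 vCPU, 32 vCPU left
host 5: place 16 vCPU, 16 vCPU left
host 5: place 16 vCPU, 0 vCPU left
Final hosts: [18,17] [17,17] [17,17] [17,16] [16,16,16].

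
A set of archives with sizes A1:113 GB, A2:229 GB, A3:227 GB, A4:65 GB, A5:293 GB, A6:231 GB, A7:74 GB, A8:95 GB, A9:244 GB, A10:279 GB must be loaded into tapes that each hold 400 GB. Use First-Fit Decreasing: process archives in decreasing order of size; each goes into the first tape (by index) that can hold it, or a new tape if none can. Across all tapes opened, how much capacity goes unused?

550

Sorted descending: 293, 279, 244, 231, 229, 227, 113, 95, 74, 65.
Put 293 GB in tape 1; 107 GB remain.
Put 279 GB in tape 2; 121 GB remain.
Put 244 GB in tape 3; 156 GB remain.
Put 231 GB in tape 4; 169 GB remain.
Put 229 GB in tape 5; 171 GB remain.
Put 227 GB in tape 6; 173 GB remain.
Put 113 GB in tape 2; 8 GB remain.
Put 95 GB in tape 1; 12 GB remain.
Put 74 GB in tape 3; 82 GB remain.
Put 65 GB in tape 3; 17 GB remain.
6 tapes × 400 GB = 2400 GB; used 1850 GB; unused 550 GB.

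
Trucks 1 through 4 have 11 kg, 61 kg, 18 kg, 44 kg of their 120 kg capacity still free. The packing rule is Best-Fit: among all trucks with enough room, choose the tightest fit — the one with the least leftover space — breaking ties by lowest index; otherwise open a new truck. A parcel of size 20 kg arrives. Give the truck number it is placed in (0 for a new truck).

4

Trucks with room: truck 2 (61 kg), truck 4 (44 kg).
Tightest fit is truck 4 with 44 kg free.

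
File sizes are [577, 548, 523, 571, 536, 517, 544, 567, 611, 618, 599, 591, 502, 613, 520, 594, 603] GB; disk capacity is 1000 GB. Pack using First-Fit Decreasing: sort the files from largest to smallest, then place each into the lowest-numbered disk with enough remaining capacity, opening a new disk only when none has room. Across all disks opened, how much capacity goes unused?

7366

Sorted descending: 618, 613, 611, 603, 599, 594, 591, 577, 571, 567, 548, 544, 536, 523, 520, 517, 502.
Put 618 GB in disk 1; 382 GB remain.
Put 613 GB in disk 2; 387 GB remain.
Put 611 GB in disk 3; 389 GB remain.
Put 603 GB in disk 4; 397 GB remain.
Put 599 GB in disk 5; 401 GB remain.
Put 594 GB in disk 6; 406 GB remain.
Put 591 GB in disk 7; 409 GB remain.
Put 577 GB in disk 8; 423 GB remain.
Put 571 GB in disk 9; 429 GB remain.
Put 567 GB in disk 10; 433 GB remain.
Put 548 GB in disk 11; 452 GB remain.
Put 544 GB in disk 12; 456 GB remain.
Put 536 GB in disk 13; 464 GB remain.
Put 523 GB in disk 14; 477 GB remain.
Put 520 GB in disk 15; 480 GB remain.
Put 517 GB in disk 16; 483 GB remain.
Put 502 GB in disk 17; 498 GB remain.
17 disks × 1000 GB = 17000 GB; used 9634 GB; unused 7366 GB.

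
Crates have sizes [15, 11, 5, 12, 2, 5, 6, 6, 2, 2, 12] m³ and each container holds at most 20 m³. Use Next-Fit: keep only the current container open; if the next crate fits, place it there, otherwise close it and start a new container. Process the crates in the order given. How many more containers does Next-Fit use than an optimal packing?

Next-Fit: [15] [11,5] [12,2,5] [6,6,2,2] [12] → 5 containers.
Total size 78 m³; any packing needs at least ⌈78/20⌉ = 4 containers.
An optimal packing achieves that bound: [15,5] [12,6,2] [12,6,2] [11,5,2] → 4 containers.
Excess: 5 − 4 = 1.

1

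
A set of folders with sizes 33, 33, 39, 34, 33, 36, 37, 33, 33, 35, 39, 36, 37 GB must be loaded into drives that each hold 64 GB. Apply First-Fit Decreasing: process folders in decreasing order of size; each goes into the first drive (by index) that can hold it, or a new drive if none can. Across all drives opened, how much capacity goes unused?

374

Sorted descending: 39, 39, 37, 37, 36, 36, 35, 34, 33, 33, 33, 33, 33.
Put 39 GB in drive 1; 25 GB remain.
Put 39 GB in drive 2; 25 GB remain.
Put 37 GB in drive 3; 27 GB remain.
Put 37 GB in drive 4; 27 GB remain.
Put 36 GB in drive 5; 28 GB remain.
Put 36 GB in drive 6; 28 GB remain.
Put 35 GB in drive 7; 29 GB remain.
Put 34 GB in drive 8; 30 GB remain.
Put 33 GB in drive 9; 31 GB remain.
Put 33 GB in drive 10; 31 GB remain.
Put 33 GB in drive 11; 31 GB remain.
Put 33 GB in drive 12; 31 GB remain.
Put 33 GB in drive 13; 31 GB remain.
13 drives × 64 GB = 832 GB; used 458 GB; unused 374 GB.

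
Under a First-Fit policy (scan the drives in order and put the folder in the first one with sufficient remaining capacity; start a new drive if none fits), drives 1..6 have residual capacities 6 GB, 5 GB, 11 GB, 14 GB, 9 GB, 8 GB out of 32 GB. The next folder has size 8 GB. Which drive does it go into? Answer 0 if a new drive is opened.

3

Drives with room: drive 3 (11 GB), drive 4 (14 GB), drive 5 (9 GB), drive 6 (8 GB).
The first with room is drive 3.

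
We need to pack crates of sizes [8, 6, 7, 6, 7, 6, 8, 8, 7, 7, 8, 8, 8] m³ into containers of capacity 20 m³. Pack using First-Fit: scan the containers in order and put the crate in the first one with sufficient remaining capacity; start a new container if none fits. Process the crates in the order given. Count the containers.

Put 8 m³ in container 1; 12 m³ remain.
Put 6 m³ in container 1; 6 m³ remain.
Put 7 m³ in container 2; 13 m³ remain.
Put 6 m³ in container 1; 0 m³ remain.
Put 7 m³ in container 2; 6 m³ remain.
Put 6 m³ in container 2; 0 m³ remain.
Put 8 m³ in container 3; 12 m³ remain.
Put 8 m³ in container 3; 4 m³ remain.
Put 7 m³ in container 4; 13 m³ remain.
Put 7 m³ in container 4; 6 m³ remain.
Put 8 m³ in container 5; 12 m³ remain.
Put 8 m³ in container 5; 4 m³ remain.
Put 8 m³ in container 6; 12 m³ remain.

6 containers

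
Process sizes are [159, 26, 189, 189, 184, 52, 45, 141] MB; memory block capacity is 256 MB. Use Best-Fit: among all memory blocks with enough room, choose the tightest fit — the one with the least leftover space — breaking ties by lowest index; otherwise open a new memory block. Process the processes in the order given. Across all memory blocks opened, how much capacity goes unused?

295

159 MB → memory block 1 (remaining 97 MB)
26 MB → memory block 1 (remaining 71 MB)
189 MB → memory block 2 (remaining 67 MB)
189 MB → memory block 3 (remaining 67 MB)
184 MB → memory block 4 (remaining 72 MB)
52 MB → memory block 2 (remaining 15 MB)
45 MB → memory block 3 (remaining 22 MB)
141 MB → memory block 5 (remaining 115 MB)
5 memory blocks × 256 MB = 1280 MB; used 985 MB; unused 295 MB.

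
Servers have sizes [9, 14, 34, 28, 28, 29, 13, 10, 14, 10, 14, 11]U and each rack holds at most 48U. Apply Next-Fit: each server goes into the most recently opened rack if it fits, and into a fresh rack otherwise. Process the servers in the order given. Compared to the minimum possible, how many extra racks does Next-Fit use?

2

Next-Fit: [9,14] [34] [28] [28] [29,13] [10,14,10,14] [11] → 7 racks.
Total size 214U; any packing needs at least ⌈214/48⌉ = 5 racks.
An optimal packing achieves that bound: [34,14] [29,14] [28,14] [28,13] [11,10,10,9] → 5 racks.
Excess: 7 − 5 = 2.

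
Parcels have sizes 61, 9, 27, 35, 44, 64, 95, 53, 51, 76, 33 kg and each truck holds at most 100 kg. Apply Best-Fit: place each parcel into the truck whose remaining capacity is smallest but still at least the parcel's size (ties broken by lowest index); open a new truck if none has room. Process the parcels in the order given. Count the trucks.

61 kg → truck 1 (remaining 39 kg)
9 kg → truck 1 (remaining 30 kg)
27 kg → truck 1 (remaining 3 kg)
35 kg → truck 2 (remaining 65 kg)
44 kg → truck 2 (remaining 21 kg)
64 kg → truck 3 (remaining 36 kg)
95 kg → truck 4 (remaining 5 kg)
53 kg → truck 5 (remaining 47 kg)
51 kg → truck 6 (remaining 49 kg)
76 kg → truck 7 (remaining 24 kg)
33 kg → truck 3 (remaining 3 kg)

7 trucks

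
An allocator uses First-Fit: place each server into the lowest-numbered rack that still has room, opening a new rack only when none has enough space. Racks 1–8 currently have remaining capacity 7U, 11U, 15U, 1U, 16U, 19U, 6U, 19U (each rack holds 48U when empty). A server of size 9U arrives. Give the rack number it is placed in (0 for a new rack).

Racks with room: rack 2 (11U), rack 3 (15U), rack 5 (16U), rack 6 (19U), rack 8 (19U).
The first with room is rack 2.

2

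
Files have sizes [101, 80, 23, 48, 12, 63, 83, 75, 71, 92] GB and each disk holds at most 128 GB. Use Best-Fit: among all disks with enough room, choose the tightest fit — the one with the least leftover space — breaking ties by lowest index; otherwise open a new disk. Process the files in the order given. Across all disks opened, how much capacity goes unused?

248

Put 101 GB in disk 1; 27 GB remain.
Put 80 GB in disk 2; 48 GB remain.
Put 23 GB in disk 1; 4 GB remain.
Put 48 GB in disk 2; 0 GB remain.
Put 12 GB in disk 3; 116 GB remain.
Put 63 GB in disk 3; 53 GB remain.
Put 83 GB in disk 4; 45 GB remain.
Put 75 GB in disk 5; 53 GB remain.
Put 71 GB in disk 6; 57 GB remain.
Put 92 GB in disk 7; 36 GB remain.
7 disks × 128 GB = 896 GB; used 648 GB; unused 248 GB.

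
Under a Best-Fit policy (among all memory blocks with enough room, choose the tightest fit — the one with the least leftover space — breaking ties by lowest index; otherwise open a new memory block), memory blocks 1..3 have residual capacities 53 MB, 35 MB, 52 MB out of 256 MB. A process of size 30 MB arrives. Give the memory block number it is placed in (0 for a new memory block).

2

Memory blocks with room: memory block 1 (53 MB), memory block 2 (35 MB), memory block 3 (52 MB).
Tightest fit is memory block 2 with 35 MB free.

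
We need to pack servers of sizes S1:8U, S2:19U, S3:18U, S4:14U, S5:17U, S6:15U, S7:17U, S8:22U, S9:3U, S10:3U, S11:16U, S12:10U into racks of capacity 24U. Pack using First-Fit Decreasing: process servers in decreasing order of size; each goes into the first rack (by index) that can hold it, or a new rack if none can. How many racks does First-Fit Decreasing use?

8 racks

Sorted descending: 22, 19, 18, 17, 17, 16, 15, 14, 10, 8, 3, 3.
22U → rack 1 (remaining 2U)
19U → rack 2 (remaining 5U)
18U → rack 3 (remaining 6U)
17U → rack 4 (remaining 7U)
17U → rack 5 (remaining 7U)
16U → rack 6 (remaining 8U)
15U → rack 7 (remaining 9U)
14U → rack 8 (remaining 10U)
10U → rack 8 (remaining 0U)
8U → rack 6 (remaining 0U)
3U → rack 2 (remaining 2U)
3U → rack 3 (remaining 3U)
Final racks: [22] [19,3] [18,3] [17] [17] [16,8] [15] [14,10].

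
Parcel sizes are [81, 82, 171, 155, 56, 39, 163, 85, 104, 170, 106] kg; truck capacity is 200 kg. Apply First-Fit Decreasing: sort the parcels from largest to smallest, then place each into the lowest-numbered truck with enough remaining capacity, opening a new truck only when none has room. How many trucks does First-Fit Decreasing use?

7 trucks

Sorted descending: 171, 170, 163, 155, 106, 104, 85, 82, 81, 56, 39.
171 kg → truck 1 (remaining 29 kg)
170 kg → truck 2 (remaining 30 kg)
163 kg → truck 3 (remaining 37 kg)
155 kg → truck 4 (remaining 45 kg)
106 kg → truck 5 (remaining 94 kg)
104 kg → truck 6 (remaining 96 kg)
85 kg → truck 5 (remaining 9 kg)
82 kg → truck 6 (remaining 14 kg)
81 kg → truck 7 (remaining 119 kg)
56 kg → truck 7 (remaining 63 kg)
39 kg → truck 4 (remaining 6 kg)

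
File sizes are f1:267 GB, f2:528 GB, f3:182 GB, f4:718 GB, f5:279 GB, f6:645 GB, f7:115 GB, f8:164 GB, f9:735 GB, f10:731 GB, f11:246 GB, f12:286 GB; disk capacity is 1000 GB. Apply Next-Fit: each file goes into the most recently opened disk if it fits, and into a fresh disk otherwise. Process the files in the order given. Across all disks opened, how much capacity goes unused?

disk 1: place f1 (267 GB), 733 GB left
disk 1: place f2 (528 GB), 205 GB left
disk 1: place f3 (182 GB), 23 GB left
disk 2: place f4 (718 GB), 282 GB left
disk 2: place f5 (279 GB), 3 GB left
disk 3: place f6 (645 GB), 355 GB left
disk 3: place f7 (115 GB), 240 GB left
disk 3: place f8 (164 GB), 76 GB left
disk 4: place f9 (735 GB), 265 GB left
disk 5: place f10 (731 GB), 269 GB left
disk 5: place f11 (246 GB), 23 GB left
disk 6: place f12 (286 GB), 714 GB left
6 disks × 1000 GB = 6000 GB; used 4896 GB; unused 1104 GB.

1104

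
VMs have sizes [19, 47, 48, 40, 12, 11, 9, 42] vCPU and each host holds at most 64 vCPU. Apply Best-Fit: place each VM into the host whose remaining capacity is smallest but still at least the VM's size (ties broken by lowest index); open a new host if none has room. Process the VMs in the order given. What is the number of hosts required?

host 1: place 19 vCPU, 45 vCPU left
host 2: place 47 vCPU, 17 vCPU left
host 3: place 48 vCPU, 16 vCPU left
host 1: place 40 vCPU, 5 vCPU left
host 3: place 12 vCPU, 4 vCPU left
host 2: place 11 vCPU, 6 vCPU left
host 4: place 9 vCPU, 55 vCPU left
host 4: place 42 vCPU, 13 vCPU left
Final hosts: [19,40] [47,11] [48,12] [9,42].

4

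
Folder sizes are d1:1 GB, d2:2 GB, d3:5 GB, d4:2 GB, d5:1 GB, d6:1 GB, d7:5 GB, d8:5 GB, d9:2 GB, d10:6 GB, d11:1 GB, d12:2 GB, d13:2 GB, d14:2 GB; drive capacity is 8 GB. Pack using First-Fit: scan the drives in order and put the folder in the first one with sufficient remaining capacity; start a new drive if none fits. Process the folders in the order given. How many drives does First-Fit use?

d1 (1 GB) → drive 1 (remaining 7 GB)
d2 (2 GB) → drive 1 (remaining 5 GB)
d3 (5 GB) → drive 1 (remaining 0 GB)
d4 (2 GB) → drive 2 (remaining 6 GB)
d5 (1 GB) → drive 2 (remaining 5 GB)
d6 (1 GB) → drive 2 (remaining 4 GB)
d7 (5 GB) → drive 3 (remaining 3 GB)
d8 (5 GB) → drive 4 (remaining 3 GB)
d9 (2 GB) → drive 2 (remaining 2 GB)
d10 (6 GB) → drive 5 (remaining 2 GB)
d11 (1 GB) → drive 2 (remaining 1 GB)
d12 (2 GB) → drive 3 (remaining 1 GB)
d13 (2 GB) → drive 4 (remaining 1 GB)
d14 (2 GB) → drive 5 (remaining 0 GB)
Final drives: [1,2,5] [2,1,1,2,1] [5,2] [5,2] [6,2].

5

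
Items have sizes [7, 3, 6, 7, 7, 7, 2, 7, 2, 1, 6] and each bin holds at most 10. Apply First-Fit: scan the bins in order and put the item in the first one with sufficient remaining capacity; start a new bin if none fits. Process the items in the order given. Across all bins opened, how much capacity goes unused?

15

7 → bin 1 (remaining 3)
3 → bin 1 (remaining 0)
6 → bin 2 (remaining 4)
7 → bin 3 (remaining 3)
7 → bin 4 (remaining 3)
7 → bin 5 (remaining 3)
2 → bin 2 (remaining 2)
7 → bin 6 (remaining 3)
2 → bin 2 (remaining 0)
1 → bin 3 (remaining 2)
6 → bin 7 (remaining 4)
7 bins × 10 = 70; used 55; unused 15.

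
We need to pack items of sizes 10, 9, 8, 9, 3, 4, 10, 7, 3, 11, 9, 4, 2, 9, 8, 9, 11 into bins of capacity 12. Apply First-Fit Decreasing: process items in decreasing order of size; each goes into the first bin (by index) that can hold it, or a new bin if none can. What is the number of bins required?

12

Sorted descending: 11, 11, 10, 10, 9, 9, 9, 9, 9, 8, 8, 7, 4, 4, 3, 3, 2.
11 → bin 1 (remaining 1)
11 → bin 2 (remaining 1)
10 → bin 3 (remaining 2)
10 → bin 4 (remaining 2)
9 → bin 5 (remaining 3)
9 → bin 6 (remaining 3)
9 → bin 7 (remaining 3)
9 → bin 8 (remaining 3)
9 → bin 9 (remaining 3)
8 → bin 10 (remaining 4)
8 → bin 11 (remaining 4)
7 → bin 12 (remaining 5)
4 → bin 10 (remaining 0)
4 → bin 11 (remaining 0)
3 → bin 5 (remaining 0)
3 → bin 6 (remaining 0)
2 → bin 3 (remaining 0)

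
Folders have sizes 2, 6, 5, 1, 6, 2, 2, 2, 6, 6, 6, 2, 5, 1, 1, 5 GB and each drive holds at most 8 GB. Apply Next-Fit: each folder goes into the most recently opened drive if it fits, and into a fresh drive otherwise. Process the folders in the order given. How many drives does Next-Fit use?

drive 1: place 2 GB, 6 GB left
drive 1: place 6 GB, 0 GB left
drive 2: place 5 GB, 3 GB left
drive 2: place 1 GB, 2 GB left
drive 3: place 6 GB, 2 GB left
drive 3: place 2 GB, 0 GB left
drive 4: place 2 GB, 6 GB left
drive 4: place 2 GB, 4 GB left
drive 5: place 6 GB, 2 GB left
drive 6: place 6 GB, 2 GB left
drive 7: place 6 GB, 2 GB left
drive 7: place 2 GB, 0 GB left
drive 8: place 5 GB, 3 GB left
drive 8: place 1 GB, 2 GB left
drive 8: place 1 GB, 1 GB left
drive 9: place 5 GB, 3 GB left

9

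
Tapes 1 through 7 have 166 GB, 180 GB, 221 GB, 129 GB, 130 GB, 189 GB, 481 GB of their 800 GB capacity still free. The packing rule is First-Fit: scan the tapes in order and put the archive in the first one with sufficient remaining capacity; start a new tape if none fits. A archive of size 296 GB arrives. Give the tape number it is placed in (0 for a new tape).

Tapes with room: tape 7 (481 GB).
The first with room is tape 7.

7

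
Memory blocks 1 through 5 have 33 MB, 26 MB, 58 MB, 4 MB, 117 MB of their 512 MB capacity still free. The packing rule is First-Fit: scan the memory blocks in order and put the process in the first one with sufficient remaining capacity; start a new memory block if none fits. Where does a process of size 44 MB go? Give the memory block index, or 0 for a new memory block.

Memory blocks with room: memory block 3 (58 MB), memory block 5 (117 MB).
The first with room is memory block 3.

3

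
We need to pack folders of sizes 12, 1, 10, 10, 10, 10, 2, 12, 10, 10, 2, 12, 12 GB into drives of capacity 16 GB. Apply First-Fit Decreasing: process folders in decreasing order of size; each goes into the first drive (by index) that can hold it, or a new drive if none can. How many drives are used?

Sorted descending: 12, 12, 12, 12, 10, 10, 10, 10, 10, 10, 2, 2, 1.
12 GB → drive 1 (remaining 4 GB)
12 GB → drive 2 (remaining 4 GB)
12 GB → drive 3 (remaining 4 GB)
12 GB → drive 4 (remaining 4 GB)
10 GB → drive 5 (remaining 6 GB)
10 GB → drive 6 (remaining 6 GB)
10 GB → drive 7 (remaining 6 GB)
10 GB → drive 8 (remaining 6 GB)
10 GB → drive 9 (remaining 6 GB)
10 GB → drive 10 (remaining 6 GB)
2 GB → drive 1 (remaining 2 GB)
2 GB → drive 1 (remaining 0 GB)
1 GB → drive 2 (remaining 3 GB)
Final drives: [12,2,2] [12,1] [12] [12] [10] [10] [10] [10] [10] [10].

10 drives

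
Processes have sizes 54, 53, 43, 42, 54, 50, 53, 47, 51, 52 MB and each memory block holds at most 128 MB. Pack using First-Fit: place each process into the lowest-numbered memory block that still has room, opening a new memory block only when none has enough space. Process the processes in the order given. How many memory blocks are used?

5

54 MB → memory block 1 (remaining 74 MB)
53 MB → memory block 1 (remaining 21 MB)
43 MB → memory block 2 (remaining 85 MB)
42 MB → memory block 2 (remaining 43 MB)
54 MB → memory block 3 (remaining 74 MB)
50 MB → memory block 3 (remaining 24 MB)
53 MB → memory block 4 (remaining 75 MB)
47 MB → memory block 4 (remaining 28 MB)
51 MB → memory block 5 (remaining 77 MB)
52 MB → memory block 5 (remaining 25 MB)
Final memory blocks: [54,53] [43,42] [54,50] [53,47] [51,52].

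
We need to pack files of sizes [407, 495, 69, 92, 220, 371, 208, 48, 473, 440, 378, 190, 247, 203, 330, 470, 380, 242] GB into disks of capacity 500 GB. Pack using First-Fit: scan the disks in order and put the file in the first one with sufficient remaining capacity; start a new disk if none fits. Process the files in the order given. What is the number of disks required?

407 GB → disk 1 (remaining 93 GB)
495 GB → disk 2 (remaining 5 GB)
69 GB → disk 1 (remaining 24 GB)
92 GB → disk 3 (remaining 408 GB)
220 GB → disk 3 (remaining 188 GB)
371 GB → disk 4 (remaining 129 GB)
208 GB → disk 5 (remaining 292 GB)
48 GB → disk 3 (remaining 140 GB)
473 GB → disk 6 (remaining 27 GB)
440 GB → disk 7 (remaining 60 GB)
378 GB → disk 8 (remaining 122 GB)
190 GB → disk 5 (remaining 102 GB)
247 GB → disk 9 (remaining 253 GB)
203 GB → disk 9 (remaining 50 GB)
330 GB → disk 10 (remaining 170 GB)
470 GB → disk 11 (remaining 30 GB)
380 GB → disk 12 (remaining 120 GB)
242 GB → disk 13 (remaining 258 GB)
Final disks: [407,69] [495] [92,220,48] [371] [208,190] [473] [440] [378] [247,203] [330] [470] [380] [242].

13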